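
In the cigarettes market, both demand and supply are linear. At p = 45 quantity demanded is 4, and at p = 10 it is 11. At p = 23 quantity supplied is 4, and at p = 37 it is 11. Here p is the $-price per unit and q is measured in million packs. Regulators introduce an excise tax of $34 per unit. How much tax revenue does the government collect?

$77.71 million

Demand slope = (10 − 45)/(11 − 4) = −5, so p = 65 − 5q.
Supply slope = (37 − 23)/(11 − 4) = 2, so p = 15 + 2q.
Competitive equilibrium: 65 − 5q = 15 + 2q → q* = 7.1429, p* = 29.2857.
With the tax, the buyer price exceeds the seller price by 34: (65 − 5q) − (15 + 2q) = 34 → q' = 2.2857.
Tax revenue = 34 × 2.2857 = $77.71 million.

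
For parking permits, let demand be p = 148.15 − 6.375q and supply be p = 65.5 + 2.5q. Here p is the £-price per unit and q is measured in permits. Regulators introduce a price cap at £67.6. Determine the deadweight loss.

£318.55

Competitive equilibrium: 148.15 − 6.375q = 65.5 + 2.5q → q* = 9.3127, p* = 88.7817.
At the ceiling p = 67.6, quantity supplied = (67.6 − 65.5)/2.5 = 0.84.
Willingness to pay at q' = 0.84: 148.15 − 6.375·0.84 = 142.795.
Δq = 9.3127 − 0.84 = 8.4727; wedge = 142.795 − 67.6 = 75.195.
The triangle = ½ × 8.4727 × 75.195 = £318.55.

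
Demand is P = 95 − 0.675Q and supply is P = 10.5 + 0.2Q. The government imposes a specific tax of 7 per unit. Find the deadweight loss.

28

Competitive equilibrium: 95 − 0.675Q = 10.5 + 0.2Q → Q* = 96.5714, P* = 29.8143.
With the tax, the buyer price exceeds the seller price by 7: (95 − 0.675Q) − (10.5 + 0.2Q) = 7 → Q' = 88.5714.
ΔQ = 96.5714 − 88.5714 = 8; the wedge equals the tax, 7.
Deadweight loss = ½ × 8 × 7 = 28.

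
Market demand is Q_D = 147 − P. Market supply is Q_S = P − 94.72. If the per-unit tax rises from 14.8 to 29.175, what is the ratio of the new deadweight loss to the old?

3.886

In inverse form: demand P = 147 − Q, supply P = 94.72 + Q.
Competitive equilibrium: 147 − Q = 94.72 + Q → Q* = 26.14, P* = 120.86.
For a per-unit tax t: ΔQ = t/2, so DWL = ½·t·(t/2) = t²/4.
At t = 14.8: DWL = 54.76. At t = 29.175: DWL = 212.795.
Ratio = (29.175/14.8)² = 3.886.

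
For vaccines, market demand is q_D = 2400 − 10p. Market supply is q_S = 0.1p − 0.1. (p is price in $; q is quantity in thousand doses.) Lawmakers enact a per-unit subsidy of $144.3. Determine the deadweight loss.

$1030.82 thousand

In inverse form: demand p = 240 − 0.1q, supply p = 1 + 10q.
Competitive equilibrium: 240 − 0.1q = 1 + 10q → q* = 23.66337, p* = 237.63366.
The subsidy lowers effective supply by 144.3: p = 10q − 143.3.
New quantity: 240 − 0.1q = 10q − 143.3 → q' = 37.9505.
Overproduction Δq = 37.9505 − 23.66337 = 14.28713; wedge = subsidy = 144.3.
Deadweight loss = ½ × 14.28713 × 144.3 = $1030.82 thousand.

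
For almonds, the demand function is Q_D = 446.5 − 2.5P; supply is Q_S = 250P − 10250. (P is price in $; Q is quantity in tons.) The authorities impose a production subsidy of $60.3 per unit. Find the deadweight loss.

$4500.11

In inverse form: demand P = 178.6 − 0.4Q, supply P = 41 + 0.004Q.
Competitive equilibrium: 178.6 − 0.4Q = 41 + 0.004Q → Q* = 340.5941, P* = 42.3624.
The subsidy lowers effective supply by 60.3: P = 0.004Q − 19.3.
New quantity: 178.6 − 0.4Q = 0.004Q − 19.3 → Q' = 489.8515.
Overproduction ΔQ = 489.8515 − 340.5941 = 149.2574; wedge = subsidy = 60.3.
Welfare loss = ½ × 149.2574 × 60.3 = $4500.11.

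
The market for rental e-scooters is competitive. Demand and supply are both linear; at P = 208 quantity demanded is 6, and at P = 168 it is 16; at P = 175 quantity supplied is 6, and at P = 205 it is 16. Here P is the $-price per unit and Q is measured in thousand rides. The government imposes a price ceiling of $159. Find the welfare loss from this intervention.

Demand slope = (168 − 208)/(16 − 6) = −4, so P = 232 − 4Q.
Supply slope = (205 − 175)/(16 − 6) = 3, so P = 157 + 3Q.
Competitive equilibrium: 232 − 4Q = 157 + 3Q → Q* = 10.7143, P* = 189.1429.
At the ceiling P = 159, quantity supplied = (159 − 157)/3 = 0.6667.
Willingness to pay at Q' = 0.6667: 232 − 4·0.6667 = 229.3332.
ΔQ = 10.7143 − 0.6667 = 10.0476; wedge = 229.3332 − 159 = 70.3332.
DWL = ½ × 10.0476 × 70.3332 = $353.34 thousand.

$353.34 thousand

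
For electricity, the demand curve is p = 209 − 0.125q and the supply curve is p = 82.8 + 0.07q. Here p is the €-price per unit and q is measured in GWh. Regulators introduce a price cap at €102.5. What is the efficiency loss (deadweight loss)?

€13042.94

Competitive equilibrium: 209 − 0.125q = 82.8 + 0.07q → q* = 647.17949, p* = 128.10256.
At the ceiling p = 102.5, quantity supplied = (102.5 − 82.8)/0.07 = 281.42857.
Willingness to pay at q' = 281.42857: 209 − 0.125·281.42857 = 173.82143.
Δq = 647.17949 − 281.42857 = 365.75092; wedge = 173.82143 − 102.5 = 71.32143.
DWL = ½ × 365.75092 × 71.32143 = €13042.94.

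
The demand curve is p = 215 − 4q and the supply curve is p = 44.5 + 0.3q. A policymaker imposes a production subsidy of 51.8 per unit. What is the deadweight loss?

312

Competitive equilibrium: 215 − 4q = 44.5 + 0.3q → q* = 39.6512, p* = 56.3953.
The subsidy lowers effective supply by 51.8: p = 0.3q − 7.3.
New quantity: 215 − 4q = 0.3q − 7.3 → q' = 51.6977.
Overproduction Δq = 51.6977 − 39.6512 = 12.0465; wedge = subsidy = 51.8.
Deadweight loss = ½ × 12.0465 × 51.8 = 312.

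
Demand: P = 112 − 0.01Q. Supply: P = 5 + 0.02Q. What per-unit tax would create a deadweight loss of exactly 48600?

54

Competitive equilibrium: 112 − 0.01Q = 5 + 0.02Q → Q* = 3566.6667, P* = 76.3333.
A tax t gives ΔQ = t/0.03 and wedge t, so DWL = t²/0.06.
t²/0.06 = 48600 → t² = 2916 → t = 54.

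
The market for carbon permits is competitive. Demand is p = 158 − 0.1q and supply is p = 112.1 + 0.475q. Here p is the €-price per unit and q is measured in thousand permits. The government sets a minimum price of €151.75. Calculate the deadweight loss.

Competitive equilibrium: 158 − 0.1q = 112.1 + 0.475q → q* = 79.8261, p* = 150.0174.
At the floor p = 151.75, quantity demanded = (158 − 151.75)/0.1 = 62.5.
Sellers' marginal cost at q' = 62.5: 112.1 + 0.475·62.5 = 141.7875.
Δq = 79.8261 − 62.5 = 17.3261; wedge = 151.75 − 141.7875 = 9.9625.
Welfare loss = ½ × 17.3261 × 9.9625 = €86.31 thousand.

€86.31 thousand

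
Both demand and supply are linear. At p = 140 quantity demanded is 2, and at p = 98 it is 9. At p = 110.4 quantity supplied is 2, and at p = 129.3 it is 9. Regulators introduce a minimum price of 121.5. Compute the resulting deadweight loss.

0.44

Demand slope = (98 − 140)/(9 − 2) = −6, so p = 152 − 6q.
Supply slope = (129.3 − 110.4)/(9 − 2) = 2.7, so p = 105 + 2.7q.
Competitive equilibrium: 152 − 6q = 105 + 2.7q → q* = 5.4023, p* = 119.5862.
At the floor p = 121.5, quantity demanded = (152 − 121.5)/6 = 5.0833.
Sellers' marginal cost at q' = 5.0833: 105 + 2.7·5.0833 = 118.7249.
Δq = 5.4023 − 5.0833 = 0.319; wedge = 121.5 − 118.7249 = 2.7751.
Deadweight loss = ½ × 0.319 × 2.7751 = 0.44.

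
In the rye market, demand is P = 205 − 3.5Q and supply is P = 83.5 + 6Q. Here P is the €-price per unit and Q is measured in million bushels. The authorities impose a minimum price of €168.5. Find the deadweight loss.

€26.48 million

Competitive equilibrium: 205 − 3.5Q = 83.5 + 6Q → Q* = 12.7895, P* = 160.2368.
At the floor P = 168.5, quantity demanded = (205 − 168.5)/3.5 = 10.4286.
Sellers' marginal cost at Q' = 10.4286: 83.5 + 6·10.4286 = 146.0716.
ΔQ = 12.7895 − 10.4286 = 2.3609; wedge = 168.5 − 146.0716 = 22.4284.
Deadweight loss = ½ × 2.3609 × 22.4284 = €26.48 million.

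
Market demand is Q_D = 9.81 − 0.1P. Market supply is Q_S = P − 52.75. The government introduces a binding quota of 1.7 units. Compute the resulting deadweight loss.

32.28

In inverse form: demand P = 98.1 − 10Q, supply P = 52.75 + Q.
Competitive equilibrium: 98.1 − 10Q = 52.75 + Q → Q* = 4.1227, P* = 56.8727.
At Q = 1.7: demand price = 98.1 − 10·1.7 = 81.1; supply price = 52.75 + 1·1.7 = 54.45.
ΔQ = 4.1227 − 1.7 = 2.4227; wedge = 81.1 − 54.45 = 26.65.
DWL = ½ × 2.4227 × 26.65 = 32.28.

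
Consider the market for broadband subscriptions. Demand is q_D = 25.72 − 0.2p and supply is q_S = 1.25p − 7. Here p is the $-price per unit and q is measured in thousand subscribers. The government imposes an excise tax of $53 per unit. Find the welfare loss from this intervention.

In inverse form: demand p = 128.6 − 5q, supply p = 5.6 + 0.8q.
Competitive equilibrium: 128.6 − 5q = 5.6 + 0.8q → q* = 21.2069, p* = 22.56552.
With the tax, the buyer price exceeds the seller price by 53: (128.6 − 5q) − (5.6 + 0.8q) = 53 → q' = 12.06897.
Δq = 21.2069 − 12.06897 = 9.13793; the wedge equals the tax, 53.
Welfare loss = ½ × 9.13793 × 53 = $242.16 thousand.

$242.16 thousand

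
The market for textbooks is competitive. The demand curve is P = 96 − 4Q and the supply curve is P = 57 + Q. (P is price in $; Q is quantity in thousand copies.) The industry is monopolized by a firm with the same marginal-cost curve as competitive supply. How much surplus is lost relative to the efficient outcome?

Competitive equilibrium: 96 − 4Q = 57 + Q → Q* = 7.8, P* = 64.8.
Marginal revenue: MR = 96 − 8Q. Set MR = MC: 96 − 8Q = 57 + Q → Q_m = 4.33333.
Price P_m = 96 − 4·4.33333 = 78.66668; MC(Q_m) = 57 + 1·4.33333 = 61.33333.
Competitive Q* = 7.8, so ΔQ = 3.46667; wedge = 78.66668 − 61.33333 = 17.33335.
Welfare loss = ½ × 3.46667 × 17.33335 = $30.04 thousand.

$30.04 thousand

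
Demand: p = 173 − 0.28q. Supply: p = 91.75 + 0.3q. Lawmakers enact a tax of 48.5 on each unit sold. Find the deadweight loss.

Competitive equilibrium: 173 − 0.28q = 91.75 + 0.3q → q* = 140.0862, p* = 133.7759.
With the tax, the buyer price exceeds the seller price by 48.5: (173 − 0.28q) − (91.75 + 0.3q) = 48.5 → q' = 56.4655.
Δq = 140.0862 − 56.4655 = 83.6207; the wedge equals the tax, 48.5.
DWL = ½ × 83.6207 × 48.5 = 2027.80.

2027.80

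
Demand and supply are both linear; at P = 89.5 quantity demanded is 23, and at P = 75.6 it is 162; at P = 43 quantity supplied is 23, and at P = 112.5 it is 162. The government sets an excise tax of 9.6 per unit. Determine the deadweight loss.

Demand slope = (75.6 − 89.5)/(162 − 23) = −0.1, so P = 91.8 − 0.1Q.
Supply slope = (112.5 − 43)/(162 − 23) = 0.5, so P = 31.5 + 0.5Q.
Competitive equilibrium: 91.8 − 0.1Q = 31.5 + 0.5Q → Q* = 100.5, P* = 81.75.
With the tax, the buyer price exceeds the seller price by 9.6: (91.8 − 0.1Q) − (31.5 + 0.5Q) = 9.6 → Q' = 84.5.
ΔQ = 100.5 − 84.5 = 16; the wedge equals the tax, 9.6.
Welfare loss = ½ × 16 × 9.6 = 76.80.

76.80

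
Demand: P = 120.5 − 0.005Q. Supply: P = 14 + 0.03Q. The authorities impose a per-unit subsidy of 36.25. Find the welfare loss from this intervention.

Competitive equilibrium: 120.5 − 0.005Q = 14 + 0.03Q → Q* = 3042.8571, P* = 105.2857.
The subsidy lowers effective supply by 36.25: P = 0.03Q − 22.25.
New quantity: 120.5 − 0.005Q = 0.03Q − 22.25 → Q' = 4078.5714.
Overproduction ΔQ = 4078.5714 − 3042.8571 = 1035.7143; wedge = subsidy = 36.25.
Deadweight loss = ½ × 1035.7143 × 36.25 = 18772.32.

18772.32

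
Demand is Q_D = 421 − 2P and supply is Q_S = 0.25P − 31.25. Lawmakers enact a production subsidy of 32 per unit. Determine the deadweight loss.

113.78

In inverse form: demand P = 210.5 − 0.5Q, supply P = 125 + 4Q.
Competitive equilibrium: 210.5 − 0.5Q = 125 + 4Q → Q* = 19, P* = 201.
The subsidy lowers effective supply by 32: P = 93 + 4Q.
New quantity: 210.5 − 0.5Q = 93 + 4Q → Q' = 26.1111.
Overproduction ΔQ = 26.1111 − 19 = 7.1111; wedge = subsidy = 32.
DWL = ½ × 7.1111 × 32 = 113.78.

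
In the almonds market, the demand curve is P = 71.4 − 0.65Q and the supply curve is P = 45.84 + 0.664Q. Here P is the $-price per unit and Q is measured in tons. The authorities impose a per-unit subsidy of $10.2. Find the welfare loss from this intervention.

$39.59

Competitive equilibrium: 71.4 − 0.65Q = 45.84 + 0.664Q → Q* = 19.4521, P* = 58.7562.
The subsidy lowers effective supply by 10.2: P = 35.64 + 0.664Q.
New quantity: 71.4 − 0.65Q = 35.64 + 0.664Q → Q' = 27.2146.
Overproduction ΔQ = 27.2146 − 19.4521 = 7.7625; wedge = subsidy = 10.2.
Welfare loss = ½ × 7.7625 × 10.2 = $39.59.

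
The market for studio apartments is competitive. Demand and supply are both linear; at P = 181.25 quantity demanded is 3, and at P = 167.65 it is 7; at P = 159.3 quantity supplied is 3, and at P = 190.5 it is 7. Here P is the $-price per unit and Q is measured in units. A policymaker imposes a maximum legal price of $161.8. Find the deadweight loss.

$15.05

Demand slope = (167.65 − 181.25)/(7 − 3) = −3.4, so P = 191.45 − 3.4Q.
Supply slope = (190.5 − 159.3)/(7 − 3) = 7.8, so P = 135.9 + 7.8Q.
Competitive equilibrium: 191.45 − 3.4Q = 135.9 + 7.8Q → Q* = 4.9598, P* = 174.5866.
At the ceiling P = 161.8, quantity supplied = (161.8 − 135.9)/7.8 = 3.3205.
Willingness to pay at Q' = 3.3205: 191.45 − 3.4·3.3205 = 180.1603.
ΔQ = 4.9598 − 3.3205 = 1.6393; wedge = 180.1603 − 161.8 = 18.3603.
The triangle = ½ × 1.6393 × 18.3603 = $15.05.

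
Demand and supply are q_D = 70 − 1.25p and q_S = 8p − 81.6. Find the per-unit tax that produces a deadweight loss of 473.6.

29.6

In inverse form: demand p = 56 − 0.8q, supply p = 10.2 + 0.125q.
Competitive equilibrium: 56 − 0.8q = 10.2 + 0.125q → q* = 49.5135, p* = 16.3892.
A tax t gives Δq = t/0.925 and wedge t, so DWL = t²/1.85.
t²/1.85 = 473.6 → t² = 876.16 → t = 29.6.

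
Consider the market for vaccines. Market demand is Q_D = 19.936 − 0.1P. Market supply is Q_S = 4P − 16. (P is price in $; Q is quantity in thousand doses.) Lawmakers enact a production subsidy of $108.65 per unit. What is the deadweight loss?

In inverse form: demand P = 199.36 − 10Q, supply P = 4 + 0.25Q.
Competitive equilibrium: 199.36 − 10Q = 4 + 0.25Q → Q* = 19.0595, P* = 8.7649.
The subsidy lowers effective supply by 108.65: P = 0.25Q − 104.65.
New quantity: 199.36 − 10Q = 0.25Q − 104.65 → Q' = 29.6595.
Overproduction ΔQ = 29.6595 − 19.0595 = 10.6; wedge = subsidy = 108.65.
Deadweight loss = ½ × 10.6 × 108.65 = $575.845 thousand.

$575.845 thousand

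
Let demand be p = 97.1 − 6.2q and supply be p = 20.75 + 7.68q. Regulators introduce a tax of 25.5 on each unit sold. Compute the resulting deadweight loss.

23.42

Competitive equilibrium: 97.1 − 6.2q = 20.75 + 7.68q → q* = 5.5007, p* = 62.9955.
With the tax, the buyer price exceeds the seller price by 25.5: (97.1 − 6.2q) − (20.75 + 7.68q) = 25.5 → q' = 3.6635.
Δq = 5.5007 − 3.6635 = 1.8372; the wedge equals the tax, 25.5.
Welfare loss = ½ × 1.8372 × 25.5 = 23.42.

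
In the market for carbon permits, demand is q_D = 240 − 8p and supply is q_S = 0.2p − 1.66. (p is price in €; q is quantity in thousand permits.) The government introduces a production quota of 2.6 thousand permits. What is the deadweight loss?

€6.84 thousand

In inverse form: demand p = 30 − 0.125q, supply p = 8.3 + 5q.
Competitive equilibrium: 30 − 0.125q = 8.3 + 5q → q* = 4.2341, p* = 29.4707.
At q = 2.6: demand price = 30 − 0.125·2.6 = 29.675; supply price = 8.3 + 5·2.6 = 21.3.
Δq = 4.2341 − 2.6 = 1.6341; wedge = 29.675 − 21.3 = 8.375.
Deadweight loss = ½ × 1.6341 × 8.375 = €6.84 thousand.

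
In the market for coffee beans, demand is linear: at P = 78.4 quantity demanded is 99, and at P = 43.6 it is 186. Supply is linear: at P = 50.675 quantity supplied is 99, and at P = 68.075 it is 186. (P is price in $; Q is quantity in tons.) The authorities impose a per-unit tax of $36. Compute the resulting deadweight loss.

Demand slope = (43.6 − 78.4)/(186 − 99) = −0.4, so P = 118 − 0.4Q.
Supply slope = (68.075 − 50.675)/(186 − 99) = 0.2, so P = 30.875 + 0.2Q.
Competitive equilibrium: 118 − 0.4Q = 30.875 + 0.2Q → Q* = 145.2083, P* = 59.9167.
With the tax, the buyer price exceeds the seller price by 36: (118 − 0.4Q) − (30.875 + 0.2Q) = 36 → Q' = 85.2083.
ΔQ = 145.2083 − 85.2083 = 60; the wedge equals the tax, 36.
DWL = ½ × 60 × 36 = $1080.

$1080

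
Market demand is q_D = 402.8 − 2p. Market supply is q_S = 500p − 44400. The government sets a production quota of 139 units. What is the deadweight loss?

1826.42

In inverse form: demand p = 201.4 − 0.5q, supply p = 88.8 + 0.002q.
Competitive equilibrium: 201.4 − 0.5q = 88.8 + 0.002q → q* = 224.3028, p* = 89.2486.
At q = 139: demand price = 201.4 − 0.5·139 = 131.9; supply price = 88.8 + 0.002·139 = 89.078.
Δq = 224.3028 − 139 = 85.3028; wedge = 131.9 − 89.078 = 42.822.
Deadweight loss = ½ × 85.3028 × 42.822 = 1826.42.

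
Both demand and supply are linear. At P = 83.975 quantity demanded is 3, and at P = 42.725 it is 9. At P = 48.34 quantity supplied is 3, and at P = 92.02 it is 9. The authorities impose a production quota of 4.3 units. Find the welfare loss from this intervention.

10.49

Demand slope = (42.725 − 83.975)/(9 − 3) = −6.875, so P = 104.6 − 6.875Q.
Supply slope = (92.02 − 48.34)/(9 − 3) = 7.28, so P = 26.5 + 7.28Q.
Competitive equilibrium: 104.6 − 6.875Q = 26.5 + 7.28Q → Q* = 5.5175, P* = 66.6673.
At Q = 4.3: demand price = 104.6 − 6.875·4.3 = 75.0375; supply price = 26.5 + 7.28·4.3 = 57.804.
ΔQ = 5.5175 − 4.3 = 1.2175; wedge = 75.0375 − 57.804 = 17.2335.
DWL = ½ × 1.2175 × 17.2335 = 10.49.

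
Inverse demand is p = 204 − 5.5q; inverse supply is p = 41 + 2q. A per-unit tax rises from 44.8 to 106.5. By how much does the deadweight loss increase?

Competitive equilibrium: 204 − 5.5q = 41 + 2q → q* = 21.7333, p* = 84.4667.
For a per-unit tax t: Δq = t/7.5, so DWL = ½·t·(t/7.5) = t²/15.
At t = 44.8: DWL = 133.803. At t = 106.5: DWL = 756.15.
Increase = 756.15 − 133.803 = 622.35.

622.35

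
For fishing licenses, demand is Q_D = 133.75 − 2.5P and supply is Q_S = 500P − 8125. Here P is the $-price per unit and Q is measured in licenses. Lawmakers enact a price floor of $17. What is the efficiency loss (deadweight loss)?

$0.40

In inverse form: demand P = 53.5 − 0.4Q, supply P = 16.25 + 0.002Q.
Competitive equilibrium: 53.5 − 0.4Q = 16.25 + 0.002Q → Q* = 92.6617, P* = 16.4353.
At the floor P = 17, quantity demanded = (53.5 − 17)/0.4 = 91.25.
Sellers' marginal cost at Q' = 91.25: 16.25 + 0.002·91.25 = 16.4325.
ΔQ = 92.6617 − 91.25 = 1.4117; wedge = 17 − 16.4325 = 0.5675.
The triangle = ½ × 1.4117 × 0.5675 = $0.40.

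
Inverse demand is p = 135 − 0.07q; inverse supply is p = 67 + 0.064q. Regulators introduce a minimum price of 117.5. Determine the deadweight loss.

4441.23

Competitive equilibrium: 135 − 0.07q = 67 + 0.064q → q* = 507.4627, p* = 99.4776.
At the floor p = 117.5, quantity demanded = (135 − 117.5)/0.07 = 250.
Sellers' marginal cost at q' = 250: 67 + 0.064·250 = 83.
Δq = 507.4627 − 250 = 257.4627; wedge = 117.5 − 83 = 34.5.
The triangle = ½ × 257.4627 × 34.5 = 4441.23.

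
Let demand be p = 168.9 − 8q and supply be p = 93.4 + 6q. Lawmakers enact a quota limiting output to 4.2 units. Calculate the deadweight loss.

Competitive equilibrium: 168.9 − 8q = 93.4 + 6q → q* = 5.3929, p* = 125.7571.
At q = 4.2: demand price = 168.9 − 8·4.2 = 135.3; supply price = 93.4 + 6·4.2 = 118.6.
Δq = 5.3929 − 4.2 = 1.1929; wedge = 135.3 − 118.6 = 16.7.
The triangle = ½ × 1.1929 × 16.7 = 9.96.

9.96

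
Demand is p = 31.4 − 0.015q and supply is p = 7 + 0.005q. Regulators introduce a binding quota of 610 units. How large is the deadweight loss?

Competitive equilibrium: 31.4 − 0.015q = 7 + 0.005q → q* = 1220, p* = 13.1.
At q = 610: demand price = 31.4 − 0.015·610 = 22.25; supply price = 7 + 0.005·610 = 10.05.
Δq = 1220 − 610 = 610; wedge = 22.25 − 10.05 = 12.2.
The triangle = ½ × 610 × 12.2 = 3721.

3721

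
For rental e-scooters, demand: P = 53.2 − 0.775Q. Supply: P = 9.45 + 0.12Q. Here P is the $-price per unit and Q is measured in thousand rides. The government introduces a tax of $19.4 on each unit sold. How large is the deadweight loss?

Competitive equilibrium: 53.2 − 0.775Q = 9.45 + 0.12Q → Q* = 48.8827, P* = 15.3159.
With the tax, the buyer price exceeds the seller price by 19.4: (53.2 − 0.775Q) − (9.45 + 0.12Q) = 19.4 → Q' = 27.2067.
ΔQ = 48.8827 − 27.2067 = 21.676; the wedge equals the tax, 19.4.
Deadweight loss = ½ × 21.676 × 19.4 = $210.26 thousand.

$210.26 thousand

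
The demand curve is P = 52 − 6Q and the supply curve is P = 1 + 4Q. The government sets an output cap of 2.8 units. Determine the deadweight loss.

Competitive equilibrium: 52 − 6Q = 1 + 4Q → Q* = 5.1, P* = 21.4.
At Q = 2.8: demand price = 52 − 6·2.8 = 35.2; supply price = 1 + 4·2.8 = 12.2.
ΔQ = 5.1 − 2.8 = 2.3; wedge = 35.2 − 12.2 = 23.
Deadweight loss = ½ × 2.3 × 23 = 26.45.

26.45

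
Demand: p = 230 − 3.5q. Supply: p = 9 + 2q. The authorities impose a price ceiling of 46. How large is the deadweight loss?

Competitive equilibrium: 230 − 3.5q = 9 + 2q → q* = 40.1818, p* = 89.3636.
At the ceiling p = 46, quantity supplied = (46 − 9)/2 = 18.5.
Willingness to pay at q' = 18.5: 230 − 3.5·18.5 = 165.25.
Δq = 40.1818 − 18.5 = 21.6818; wedge = 165.25 − 46 = 119.25.
The triangle = ½ × 21.6818 × 119.25 = 1292.78.

1292.78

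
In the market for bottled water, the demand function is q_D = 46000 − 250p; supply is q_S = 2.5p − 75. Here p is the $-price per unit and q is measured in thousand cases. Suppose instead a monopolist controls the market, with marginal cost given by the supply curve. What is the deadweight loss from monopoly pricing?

In inverse form: demand p = 184 − 0.004q, supply p = 30 + 0.4q.
Competitive equilibrium: 184 − 0.004q = 30 + 0.4q → q* = 381.1881, p* = 182.4752.
Marginal revenue: MR = 184 − 0.008q. Set MR = MC: 184 − 0.008q = 30 + 0.4q → q_m = 377.451.
Price p_m = 184 − 0.004·377.451 = 182.4902; MC(q_m) = 30 + 0.4·377.451 = 180.9804.
Competitive q* = 381.1881, so Δq = 3.7371; wedge = 182.4902 − 180.9804 = 1.5098.
The triangle = ½ × 3.7371 × 1.5098 = $2.82 thousand.

$2.82 thousand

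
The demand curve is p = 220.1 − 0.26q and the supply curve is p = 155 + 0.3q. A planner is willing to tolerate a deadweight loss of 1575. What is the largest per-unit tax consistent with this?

Competitive equilibrium: 220.1 − 0.26q = 155 + 0.3q → q* = 116.25, p* = 189.875.
A tax t gives Δq = t/0.56 and wedge t, so DWL = t²/1.12.
t²/1.12 = 1575 → t² = 1764 → t = 42.

42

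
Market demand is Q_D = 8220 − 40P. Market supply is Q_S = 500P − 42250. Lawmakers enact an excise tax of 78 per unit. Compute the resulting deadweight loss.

In inverse form: demand P = 205.5 − 0.025Q, supply P = 84.5 + 0.002Q.
Competitive equilibrium: 205.5 − 0.025Q = 84.5 + 0.002Q → Q* = 4481.4815, P* = 93.463.
With the tax, the buyer price exceeds the seller price by 78: (205.5 − 0.025Q) − (84.5 + 0.002Q) = 78 → Q' = 1592.5926.
ΔQ = 4481.4815 − 1592.5926 = 2888.8889; the wedge equals the tax, 78.
DWL = ½ × 2888.8889 × 78 = 112666.67.

112666.67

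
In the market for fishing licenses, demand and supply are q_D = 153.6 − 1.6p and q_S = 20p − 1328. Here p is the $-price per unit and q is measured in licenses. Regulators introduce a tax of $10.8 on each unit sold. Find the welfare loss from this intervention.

$86.40

In inverse form: demand p = 96 − 0.625q, supply p = 66.4 + 0.05q.
Competitive equilibrium: 96 − 0.625q = 66.4 + 0.05q → q* = 43.8519, p* = 68.5926.
With the tax, the buyer price exceeds the seller price by 10.8: (96 − 0.625q) − (66.4 + 0.05q) = 10.8 → q' = 27.8519.
Δq = 43.8519 − 27.8519 = 16; the wedge equals the tax, 10.8.
Deadweight loss = ½ × 16 × 10.8 = $86.40.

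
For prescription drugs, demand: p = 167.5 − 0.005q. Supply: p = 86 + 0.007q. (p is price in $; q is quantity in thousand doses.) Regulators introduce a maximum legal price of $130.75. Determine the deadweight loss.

$954.29 thousand

Competitive equilibrium: 167.5 − 0.005q = 86 + 0.007q → q* = 6791.6667, p* = 133.5417.
At the ceiling p = 130.75, quantity supplied = (130.75 − 86)/0.007 = 6392.8571.
Willingness to pay at q' = 6392.8571: 167.5 − 0.005·6392.8571 = 135.5357.
Δq = 6791.6667 − 6392.8571 = 398.8096; wedge = 135.5357 − 130.75 = 4.7857.
The triangle = ½ × 398.8096 × 4.7857 = $954.29 thousand.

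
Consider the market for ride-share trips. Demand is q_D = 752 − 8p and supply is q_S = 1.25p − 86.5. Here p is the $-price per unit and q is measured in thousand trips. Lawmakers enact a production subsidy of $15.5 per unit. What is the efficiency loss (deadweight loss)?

$129.86 thousand

In inverse form: demand p = 94 − 0.125q, supply p = 69.2 + 0.8q.
Competitive equilibrium: 94 − 0.125q = 69.2 + 0.8q → q* = 26.81081, p* = 90.64865.
The subsidy lowers effective supply by 15.5: p = 53.7 + 0.8q.
New quantity: 94 − 0.125q = 53.7 + 0.8q → q' = 43.56757.
Overproduction Δq = 43.56757 − 26.81081 = 16.75676; wedge = subsidy = 15.5.
Welfare loss = ½ × 16.75676 × 15.5 = $129.86 thousand.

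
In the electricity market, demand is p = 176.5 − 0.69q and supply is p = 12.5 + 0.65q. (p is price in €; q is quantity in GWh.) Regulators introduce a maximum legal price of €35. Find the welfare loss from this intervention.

€5161.71

Competitive equilibrium: 176.5 − 0.69q = 12.5 + 0.65q → q* = 122.3881, p* = 92.0522.
At the ceiling p = 35, quantity supplied = (35 − 12.5)/0.65 = 34.6154.
Willingness to pay at q' = 34.6154: 176.5 − 0.69·34.6154 = 152.6154.
Δq = 122.3881 − 34.6154 = 87.7727; wedge = 152.6154 − 35 = 117.6154.
Deadweight loss = ½ × 87.7727 × 117.6154 = €5161.71.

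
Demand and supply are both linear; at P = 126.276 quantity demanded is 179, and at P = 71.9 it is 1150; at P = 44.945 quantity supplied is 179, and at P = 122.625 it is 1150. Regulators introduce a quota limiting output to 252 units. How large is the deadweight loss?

Demand slope = (71.9 − 126.276)/(1150 − 179) = −0.056, so P = 136.3 − 0.056Q.
Supply slope = (122.625 − 44.945)/(1150 − 179) = 0.08, so P = 30.625 + 0.08Q.
Competitive equilibrium: 136.3 − 0.056Q = 30.625 + 0.08Q → Q* = 777.0221, P* = 92.7868.
At Q = 252: demand price = 136.3 − 0.056·252 = 122.188; supply price = 30.625 + 0.08·252 = 50.785.
ΔQ = 777.0221 − 252 = 525.0221; wedge = 122.188 − 50.785 = 71.403.
Deadweight loss = ½ × 525.0221 × 71.403 = 18744.08.

18744.08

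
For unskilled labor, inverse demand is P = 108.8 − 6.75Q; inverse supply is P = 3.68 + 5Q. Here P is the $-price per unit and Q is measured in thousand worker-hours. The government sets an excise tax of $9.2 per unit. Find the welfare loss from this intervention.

Competitive equilibrium: 108.8 − 6.75Q = 3.68 + 5Q → Q* = 8.9464, P* = 48.4119.
With the tax, the buyer price exceeds the seller price by 9.2: (108.8 − 6.75Q) − (3.68 + 5Q) = 9.2 → Q' = 8.1634.
ΔQ = 8.9464 − 8.1634 = 0.783; the wedge equals the tax, 9.2.
Deadweight loss = ½ × 0.783 × 9.2 = $3.60 thousand.

$3.60 thousand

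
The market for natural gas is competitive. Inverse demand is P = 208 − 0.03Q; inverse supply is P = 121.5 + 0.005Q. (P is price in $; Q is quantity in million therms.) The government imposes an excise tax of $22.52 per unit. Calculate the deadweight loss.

$7245.01 million

Competitive equilibrium: 208 − 0.03Q = 121.5 + 0.005Q → Q* = 2471.4286, P* = 133.8571.
With the tax, the buyer price exceeds the seller price by 22.52: (208 − 0.03Q) − (121.5 + 0.005Q) = 22.52 → Q' = 1828.
ΔQ = 2471.4286 − 1828 = 643.4286; the wedge equals the tax, 22.52.
DWL = ½ × 643.4286 × 22.52 = $7245.01 million.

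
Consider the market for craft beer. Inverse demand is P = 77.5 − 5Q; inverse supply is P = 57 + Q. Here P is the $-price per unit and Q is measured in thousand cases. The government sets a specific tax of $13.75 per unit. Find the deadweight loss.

$15.76 thousand

Competitive equilibrium: 77.5 − 5Q = 57 + Q → Q* = 3.4167, P* = 60.4167.
With the tax, the buyer price exceeds the seller price by 13.75: (77.5 − 5Q) − (57 + Q) = 13.75 → Q' = 1.125.
ΔQ = 3.4167 − 1.125 = 2.2917; the wedge equals the tax, 13.75.
Welfare loss = ½ × 2.2917 × 13.75 = $15.76 thousand.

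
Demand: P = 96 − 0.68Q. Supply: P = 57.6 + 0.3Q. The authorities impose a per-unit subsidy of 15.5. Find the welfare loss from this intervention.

122.58

Competitive equilibrium: 96 − 0.68Q = 57.6 + 0.3Q → Q* = 39.1837, P* = 69.3551.
The subsidy lowers effective supply by 15.5: P = 42.1 + 0.3Q.
New quantity: 96 − 0.68Q = 42.1 + 0.3Q → Q' = 55.
Overproduction ΔQ = 55 − 39.1837 = 15.8163; wedge = subsidy = 15.5.
DWL = ½ × 15.8163 × 15.5 = 122.58.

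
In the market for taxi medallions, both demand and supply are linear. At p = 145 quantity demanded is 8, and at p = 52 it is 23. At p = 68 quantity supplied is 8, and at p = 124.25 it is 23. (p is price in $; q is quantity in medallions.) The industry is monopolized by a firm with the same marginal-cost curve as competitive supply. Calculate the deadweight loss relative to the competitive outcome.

$181.62

Demand slope = (52 − 145)/(23 − 8) = −6.2, so p = 194.6 − 6.2q.
Supply slope = (124.25 − 68)/(23 − 8) = 3.75, so p = 38 + 3.75q.
Competitive equilibrium: 194.6 − 6.2q = 38 + 3.75q → q* = 15.7387, p* = 97.0201.
Marginal revenue: MR = 194.6 − 12.4q. Set MR = MC: 194.6 − 12.4q = 38 + 3.75q → q_m = 9.6966.
Price p_m = 194.6 − 6.2·9.6966 = 134.4811; MC(q_m) = 38 + 3.75·9.6966 = 74.3623.
Competitive q* = 15.7387, so Δq = 6.0421; wedge = 134.4811 − 74.3623 = 60.1188.
Deadweight loss = ½ × 6.0421 × 60.1188 = $181.62.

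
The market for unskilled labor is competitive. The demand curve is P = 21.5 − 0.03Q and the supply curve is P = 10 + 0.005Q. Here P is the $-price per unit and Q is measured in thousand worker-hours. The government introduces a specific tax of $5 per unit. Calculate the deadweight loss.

Competitive equilibrium: 21.5 − 0.03Q = 10 + 0.005Q → Q* = 328.5714, P* = 11.6429.
With the tax, the buyer price exceeds the seller price by 5: (21.5 − 0.03Q) − (10 + 0.005Q) = 5 → Q' = 185.7143.
ΔQ = 328.5714 − 185.7143 = 142.8571; the wedge equals the tax, 5.
Welfare loss = ½ × 142.8571 × 5 = $357.14 thousand.

$357.14 thousand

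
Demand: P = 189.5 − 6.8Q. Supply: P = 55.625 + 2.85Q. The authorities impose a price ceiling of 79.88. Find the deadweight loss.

138.75

Competitive equilibrium: 189.5 − 6.8Q = 55.625 + 2.85Q → Q* = 13.8731, P* = 95.1632.
At the ceiling P = 79.88, quantity supplied = (79.88 − 55.625)/2.85 = 8.5105.
Willingness to pay at Q' = 8.5105: 189.5 − 6.8·8.5105 = 131.6286.
ΔQ = 13.8731 − 8.5105 = 5.3626; wedge = 131.6286 − 79.88 = 51.7486.
Deadweight loss = ½ × 5.3626 × 51.7486 = 138.75.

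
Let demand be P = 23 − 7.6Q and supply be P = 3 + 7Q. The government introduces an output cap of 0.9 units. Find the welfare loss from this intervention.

1.61

Competitive equilibrium: 23 − 7.6Q = 3 + 7Q → Q* = 1.3699, P* = 12.589.
At Q = 0.9: demand price = 23 − 7.6·0.9 = 16.16; supply price = 3 + 7·0.9 = 9.3.
ΔQ = 1.3699 − 0.9 = 0.4699; wedge = 16.16 − 9.3 = 6.86.
Welfare loss = ½ × 0.4699 × 6.86 = 1.61.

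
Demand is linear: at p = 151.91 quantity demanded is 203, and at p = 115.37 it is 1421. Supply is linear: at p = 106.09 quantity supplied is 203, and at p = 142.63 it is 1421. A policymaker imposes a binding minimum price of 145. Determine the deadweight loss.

8533.33

Demand slope = (115.37 − 151.91)/(1421 − 203) = −0.03, so p = 158 − 0.03q.
Supply slope = (142.63 − 106.09)/(1421 − 203) = 0.03, so p = 100 + 0.03q.
Competitive equilibrium: 158 − 0.03q = 100 + 0.03q → q* = 966.6667, p* = 129.
At the floor p = 145, quantity demanded = (158 − 145)/0.03 = 433.3333.
Sellers' marginal cost at q' = 433.3333: 100 + 0.03·433.3333 = 113.
Δq = 966.6667 − 433.3333 = 533.3334; wedge = 145 − 113 = 32.
Deadweight loss = ½ × 533.3334 × 32 = 8533.33.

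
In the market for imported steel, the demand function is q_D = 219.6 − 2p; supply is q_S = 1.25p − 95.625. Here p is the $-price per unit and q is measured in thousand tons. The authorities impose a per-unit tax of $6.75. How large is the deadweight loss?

$17.52 thousand

In inverse form: demand p = 109.8 − 0.5q, supply p = 76.5 + 0.8q.
Competitive equilibrium: 109.8 − 0.5q = 76.5 + 0.8q → q* = 25.6154, p* = 96.9923.
With the tax, the buyer price exceeds the seller price by 6.75: (109.8 − 0.5q) − (76.5 + 0.8q) = 6.75 → q' = 20.4231.
Δq = 25.6154 − 20.4231 = 5.1923; the wedge equals the tax, 6.75.
DWL = ½ × 5.1923 × 6.75 = $17.52 thousand.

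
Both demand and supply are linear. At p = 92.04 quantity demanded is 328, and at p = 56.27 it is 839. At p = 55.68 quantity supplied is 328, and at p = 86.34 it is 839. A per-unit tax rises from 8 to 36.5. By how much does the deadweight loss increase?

4877.88

Demand slope = (56.27 − 92.04)/(839 − 328) = −0.07, so p = 115 − 0.07q.
Supply slope = (86.34 − 55.68)/(839 − 328) = 0.06, so p = 36 + 0.06q.
Competitive equilibrium: 115 − 0.07q = 36 + 0.06q → q* = 607.6923, p* = 72.4615.
For a per-unit tax t: Δq = t/0.13, so DWL = ½·t·(t/0.13) = t²/0.26.
At t = 8: DWL = 246.154. At t = 36.5: DWL = 5124.038.
Increase = 5124.038 − 246.154 = 4877.88.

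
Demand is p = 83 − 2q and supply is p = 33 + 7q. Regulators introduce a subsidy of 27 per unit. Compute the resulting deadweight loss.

40.50

Competitive equilibrium: 83 − 2q = 33 + 7q → q* = 5.5556, p* = 71.8889.
The subsidy lowers effective supply by 27: p = 6 + 7q.
New quantity: 83 − 2q = 6 + 7q → q' = 8.5556.
Overproduction Δq = 8.5556 − 5.5556 = 3; wedge = subsidy = 27.
DWL = ½ × 3 × 27 = 40.50.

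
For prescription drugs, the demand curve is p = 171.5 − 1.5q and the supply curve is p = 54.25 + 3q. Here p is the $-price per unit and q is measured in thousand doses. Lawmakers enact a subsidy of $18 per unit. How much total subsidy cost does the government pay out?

Competitive equilibrium: 171.5 − 1.5q = 54.25 + 3q → q* = 26.0556, p* = 132.4167.
The subsidy lowers effective supply by 18: p = 36.25 + 3q.
New quantity: 171.5 − 1.5q = 36.25 + 3q → q' = 30.0556.
Total subsidy cost = 18 × 30.0556 = $541 thousand.

$541 thousand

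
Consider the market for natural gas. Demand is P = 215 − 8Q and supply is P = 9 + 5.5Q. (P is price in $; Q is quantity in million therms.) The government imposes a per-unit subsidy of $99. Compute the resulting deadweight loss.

Competitive equilibrium: 215 − 8Q = 9 + 5.5Q → Q* = 15.2593, P* = 92.9259.
The subsidy lowers effective supply by 99: P = 5.5Q − 90.
New quantity: 215 − 8Q = 5.5Q − 90 → Q' = 22.5926.
Overproduction ΔQ = 22.5926 − 15.2593 = 7.3333; wedge = subsidy = 99.
Deadweight loss = ½ × 7.3333 × 99 = $363 million.

$363 million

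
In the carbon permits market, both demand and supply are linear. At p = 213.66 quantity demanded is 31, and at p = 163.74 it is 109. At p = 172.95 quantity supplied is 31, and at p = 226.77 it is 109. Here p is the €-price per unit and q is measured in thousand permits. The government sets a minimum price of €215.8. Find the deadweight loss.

Demand slope = (163.74 − 213.66)/(109 − 31) = −0.64, so p = 233.5 − 0.64q.
Supply slope = (226.77 − 172.95)/(109 − 31) = 0.69, so p = 151.56 + 0.69q.
Competitive equilibrium: 233.5 − 0.64q = 151.56 + 0.69q → q* = 61.60902, p* = 194.07023.
At the floor p = 215.8, quantity demanded = (233.5 − 215.8)/0.64 = 27.65625.
Sellers' marginal cost at q' = 27.65625: 151.56 + 0.69·27.65625 = 170.64281.
Δq = 61.60902 − 27.65625 = 33.95277; wedge = 215.8 − 170.64281 = 45.15719.
Welfare loss = ½ × 33.95277 × 45.15719 = €766.61 thousand.

€766.61 thousand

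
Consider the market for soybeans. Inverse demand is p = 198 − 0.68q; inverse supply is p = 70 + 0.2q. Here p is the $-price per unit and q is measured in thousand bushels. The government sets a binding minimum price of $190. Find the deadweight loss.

$7864.11 thousand

Competitive equilibrium: 198 − 0.68q = 70 + 0.2q → q* = 145.4545, p* = 99.0909.
At the floor p = 190, quantity demanded = (198 − 190)/0.68 = 11.7647.
Sellers' marginal cost at q' = 11.7647: 70 + 0.2·11.7647 = 72.3529.
Δq = 145.4545 − 11.7647 = 133.6898; wedge = 190 − 72.3529 = 117.6471.
Deadweight loss = ½ × 133.6898 × 117.6471 = $7864.11 thousand.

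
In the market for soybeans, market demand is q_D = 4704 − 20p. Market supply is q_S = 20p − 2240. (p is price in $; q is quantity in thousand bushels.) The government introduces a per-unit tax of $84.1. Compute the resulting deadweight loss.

$35364.05 thousand

In inverse form: demand p = 235.2 − 0.05q, supply p = 112 + 0.05q.
Competitive equilibrium: 235.2 − 0.05q = 112 + 0.05q → q* = 1232, p* = 173.6.
With the tax, the buyer price exceeds the seller price by 84.1: (235.2 − 0.05q) − (112 + 0.05q) = 84.1 → q' = 391.
Δq = 1232 − 391 = 841; the wedge equals the tax, 84.1.
The triangle = ½ × 841 × 84.1 = $35364.05 thousand.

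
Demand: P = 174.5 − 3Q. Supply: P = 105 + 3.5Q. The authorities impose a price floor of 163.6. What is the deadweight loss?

161.94

Competitive equilibrium: 174.5 − 3Q = 105 + 3.5Q → Q* = 10.69231, P* = 142.42308.
At the floor P = 163.6, quantity demanded = (174.5 − 163.6)/3 = 3.63333.
Sellers' marginal cost at Q' = 3.63333: 105 + 3.5·3.63333 = 117.71666.
ΔQ = 10.69231 − 3.63333 = 7.05898; wedge = 163.6 − 117.71666 = 45.88334.
The triangle = ½ × 7.05898 × 45.88334 = 161.94.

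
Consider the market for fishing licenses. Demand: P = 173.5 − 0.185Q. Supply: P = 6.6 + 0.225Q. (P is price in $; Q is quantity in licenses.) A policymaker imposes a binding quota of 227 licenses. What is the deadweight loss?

Competitive equilibrium: 173.5 − 0.185Q = 6.6 + 0.225Q → Q* = 407.0732, P* = 98.1915.
At Q = 227: demand price = 173.5 − 0.185·227 = 131.505; supply price = 6.6 + 0.225·227 = 57.675.
ΔQ = 407.0732 − 227 = 180.0732; wedge = 131.505 − 57.675 = 73.83.
Welfare loss = ½ × 180.0732 × 73.83 = $6647.40.

$6647.40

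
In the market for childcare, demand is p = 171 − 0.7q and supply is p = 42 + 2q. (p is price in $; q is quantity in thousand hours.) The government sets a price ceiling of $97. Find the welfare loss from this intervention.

$555.10 thousand

Competitive equilibrium: 171 − 0.7q = 42 + 2q → q* = 47.7778, p* = 137.5556.
At the ceiling p = 97, quantity supplied = (97 − 42)/2 = 27.5.
Willingness to pay at q' = 27.5: 171 − 0.7·27.5 = 151.75.
Δq = 47.7778 − 27.5 = 20.2778; wedge = 151.75 − 97 = 54.75.
DWL = ½ × 20.2778 × 54.75 = $555.10 thousand.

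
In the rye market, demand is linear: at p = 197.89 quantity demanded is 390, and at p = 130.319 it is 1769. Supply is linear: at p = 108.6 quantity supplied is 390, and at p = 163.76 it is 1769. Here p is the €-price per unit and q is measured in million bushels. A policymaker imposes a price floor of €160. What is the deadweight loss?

€2353.91 million

Demand slope = (130.319 − 197.89)/(1769 − 390) = −0.049, so p = 217 − 0.049q.
Supply slope = (163.76 − 108.6)/(1769 − 390) = 0.04, so p = 93 + 0.04q.
Competitive equilibrium: 217 − 0.049q = 93 + 0.04q → q* = 1393.2584, p* = 148.7303.
At the floor p = 160, quantity demanded = (217 − 160)/0.049 = 1163.2653.
Sellers' marginal cost at q' = 1163.2653: 93 + 0.04·1163.2653 = 139.5306.
Δq = 1393.2584 − 1163.2653 = 229.9931; wedge = 160 − 139.5306 = 20.4694.
DWL = ½ × 229.9931 × 20.4694 = €2353.91 million.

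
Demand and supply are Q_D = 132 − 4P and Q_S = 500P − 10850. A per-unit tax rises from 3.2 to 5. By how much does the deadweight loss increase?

29.29

In inverse form: demand P = 33 − 0.25Q, supply P = 21.7 + 0.002Q.
Competitive equilibrium: 33 − 0.25Q = 21.7 + 0.002Q → Q* = 44.8413, P* = 21.7897.
For a per-unit tax t: ΔQ = t/0.252, so DWL = ½·t·(t/0.252) = t²/0.504.
At t = 3.2: DWL = 20.317. At t = 5: DWL = 49.603.
Increase = 49.603 − 20.317 = 29.29.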